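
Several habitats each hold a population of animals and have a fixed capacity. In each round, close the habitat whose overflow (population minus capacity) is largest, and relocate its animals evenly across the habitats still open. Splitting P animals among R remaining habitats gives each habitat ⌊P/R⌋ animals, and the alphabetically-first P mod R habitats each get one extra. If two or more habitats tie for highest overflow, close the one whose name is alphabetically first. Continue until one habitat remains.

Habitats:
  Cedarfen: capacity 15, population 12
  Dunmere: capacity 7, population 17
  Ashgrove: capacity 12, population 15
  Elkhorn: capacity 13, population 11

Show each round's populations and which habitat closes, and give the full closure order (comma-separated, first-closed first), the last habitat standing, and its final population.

Round 1: Ashgrove=15 Cedarfen=12 Dunmere=17 Elkhorn=11 → close Dunmere (overflow 10)
  17÷3 = 5 each, +1 to first 2
Round 2: Ashgrove=21 Cedarfen=18 Elkhorn=16 → close Ashgrove (overflow 9)
  21÷2 = 10 each, +1 to first 1
Round 3: Cedarfen=29 Elkhorn=26 → close Cedarfen (overflow 14)
  29÷1 = 29 each, +1 to first 0

Closure order: Dunmere, Ashgrove, Cedarfen
Last habitat: Elkhorn with 55 animals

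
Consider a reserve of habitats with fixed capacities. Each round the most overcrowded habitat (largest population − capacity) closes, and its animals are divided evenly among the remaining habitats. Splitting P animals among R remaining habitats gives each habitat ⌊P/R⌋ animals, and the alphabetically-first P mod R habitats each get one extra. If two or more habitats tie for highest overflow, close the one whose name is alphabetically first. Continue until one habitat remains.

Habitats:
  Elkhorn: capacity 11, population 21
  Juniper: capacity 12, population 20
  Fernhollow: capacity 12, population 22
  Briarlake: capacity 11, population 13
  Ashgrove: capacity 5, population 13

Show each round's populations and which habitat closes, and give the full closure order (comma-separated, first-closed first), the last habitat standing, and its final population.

Closure order: Elkhorn, Fernhollow, Ashgrove, Juniper
Last habitat: Briarlake with 89 animals

Round 1: Ashgrove=13 Briarlake=13 Elkhorn=21 Fernhollow=22 Juniper=20 → close Elkhorn (overflow 10)
  21÷4 = 5 each, +1 to first 1
Round 2: Ashgrove=19 Briarlake=18 Fernhollow=27 Juniper=25 → close Fernhollow (overflow 15)
  27÷3 = 9 each, +1 to first 0
Round 3: Ashgrove=28 Briarlake=27 Juniper=34 → close Ashgrove (overflow 23)
  28÷2 = 14 each, +1 to first 0
Round 4: Briarlake=41 Juniper=48 → close Juniper (overflow 36)
  48÷1 = 48 each, +1 to first 0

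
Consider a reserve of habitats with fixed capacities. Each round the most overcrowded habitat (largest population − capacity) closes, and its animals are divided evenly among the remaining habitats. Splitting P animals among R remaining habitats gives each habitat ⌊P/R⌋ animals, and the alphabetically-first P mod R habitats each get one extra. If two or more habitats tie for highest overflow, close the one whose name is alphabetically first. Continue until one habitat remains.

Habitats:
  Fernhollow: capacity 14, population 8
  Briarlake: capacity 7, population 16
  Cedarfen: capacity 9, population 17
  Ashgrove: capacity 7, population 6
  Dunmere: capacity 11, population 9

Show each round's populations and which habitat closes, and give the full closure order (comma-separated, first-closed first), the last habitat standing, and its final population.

Round 1: Ashgrove=6 Briarlake=16 Cedarfen=17 Dunmere=9 Fernhollow=8 → close Briarlake (overflow 9)
  16÷4 = 4 each, +1 to first 0
Round 2: Ashgrove=10 Cedarfen=21 Dunmere=13 Fernhollow=12 → close Cedarfen (overflow 12)
  21÷3 = 7 each, +1 to first 0
Round 3: Ashgrove=17 Dunmere=20 Fernhollow=19 → close Ashgrove (overflow 10)
  17÷2 = 8 each, +1 to first 1
Round 4: Dunmere=29 Fernhollow=27 → close Dunmere (overflow 18)
  29÷1 = 29 each, +1 to first 0

Closure order: Briarlake, Cedarfen, Ashgrove, Dunmere
Last habitat: Fernhollow with 56 animals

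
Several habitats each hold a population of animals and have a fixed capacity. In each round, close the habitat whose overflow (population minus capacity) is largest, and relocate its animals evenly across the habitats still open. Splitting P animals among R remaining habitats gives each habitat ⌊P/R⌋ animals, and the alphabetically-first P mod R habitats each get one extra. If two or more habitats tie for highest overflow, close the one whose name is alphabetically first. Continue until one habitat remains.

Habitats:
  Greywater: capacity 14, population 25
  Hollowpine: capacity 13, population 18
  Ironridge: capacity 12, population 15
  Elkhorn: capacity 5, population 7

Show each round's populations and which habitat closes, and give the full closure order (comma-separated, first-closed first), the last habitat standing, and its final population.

Closure order: Greywater, Hollowpine, Elkhorn
Last habitat: Ironridge with 65 animals

Round 1: Elkhorn=7 Greywater=25 Hollowpine=18 Ironridge=15 → close Greywater (overflow 11)
  25÷3 = 8 each, +1 to first 1
Round 2: Elkhorn=16 Hollowpine=26 Ironridge=23 → close Hollowpine (overflow 13)
  26÷2 = 13 each, +1 to first 0
Round 3: Elkhorn=29 Ironridge=36 → close Elkhorn (overflow 24)
  29÷1 = 29 each, +1 to first 0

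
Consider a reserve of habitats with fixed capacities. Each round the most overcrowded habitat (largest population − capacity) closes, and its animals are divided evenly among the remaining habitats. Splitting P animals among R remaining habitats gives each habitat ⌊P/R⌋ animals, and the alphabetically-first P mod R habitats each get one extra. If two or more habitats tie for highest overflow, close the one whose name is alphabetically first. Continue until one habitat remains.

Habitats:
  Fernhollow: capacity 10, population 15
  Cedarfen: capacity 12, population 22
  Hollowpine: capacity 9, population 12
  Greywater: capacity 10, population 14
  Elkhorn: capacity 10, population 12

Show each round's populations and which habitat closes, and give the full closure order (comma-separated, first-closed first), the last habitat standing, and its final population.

Closure order: Cedarfen, Fernhollow, Greywater, Elkhorn
Last habitat: Hollowpine with 75 animals

Round 1: Cedarfen=22 Elkhorn=12 Fernhollow=15 Greywater=14 Hollowpine=12 → close Cedarfen (overflow 10)
  22÷4 = 5 each, +1 to first 2
Round 2: Elkhorn=18 Fernhollow=21 Greywater=19 Hollowpine=17 → close Fernhollow (overflow 11)
  21÷3 = 7 each, +1 to first 0
Round 3: Elkhorn=25 Greywater=26 Hollowpine=24 → close Greywater (overflow 16)
  26÷2 = 13 each, +1 to first 0
Round 4: Elkhorn=38 Hollowpine=37 → close Elkhorn (overflow 28)
  38÷1 = 38 each, +1 to first 0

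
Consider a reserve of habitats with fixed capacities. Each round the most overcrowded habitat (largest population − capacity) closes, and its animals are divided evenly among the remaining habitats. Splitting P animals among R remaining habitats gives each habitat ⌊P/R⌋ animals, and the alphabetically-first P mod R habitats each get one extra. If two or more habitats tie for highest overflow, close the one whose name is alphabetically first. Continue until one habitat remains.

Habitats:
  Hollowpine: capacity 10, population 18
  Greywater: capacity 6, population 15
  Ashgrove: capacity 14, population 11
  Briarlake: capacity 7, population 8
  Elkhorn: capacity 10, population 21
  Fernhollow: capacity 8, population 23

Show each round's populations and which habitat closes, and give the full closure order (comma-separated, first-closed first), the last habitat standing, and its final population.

Closure order: Fernhollow, Elkhorn, Greywater, Hollowpine, Briarlake
Last habitat: Ashgrove with 96 animals

Round 1: Ashgrove=11 Briarlake=8 Elkhorn=21 Fernhollow=23 Greywater=15 Hollowpine=18 → close Fernhollow (overflow 15)
  23÷5 = 4 each, +1 to first 3
Round 2: Ashgrove=16 Briarlake=13 Elkhorn=26 Greywater=19 Hollowpine=22 → close Elkhorn (overflow 16)
  26÷4 = 6 each, +1 to first 2
Round 3: Ashgrove=23 Briarlake=20 Greywater=25 Hollowpine=28 → close Greywater (overflow 19)
  25÷3 = 8 each, +1 to first 1
Round 4: Ashgrove=32 Briarlake=28 Hollowpine=36 → close Hollowpine (overflow 26)
  36÷2 = 18 each, +1 to first 0
Round 5: Ashgrove=50 Briarlake=46 → close Briarlake (overflow 39)
  46÷1 = 46 each, +1 to first 0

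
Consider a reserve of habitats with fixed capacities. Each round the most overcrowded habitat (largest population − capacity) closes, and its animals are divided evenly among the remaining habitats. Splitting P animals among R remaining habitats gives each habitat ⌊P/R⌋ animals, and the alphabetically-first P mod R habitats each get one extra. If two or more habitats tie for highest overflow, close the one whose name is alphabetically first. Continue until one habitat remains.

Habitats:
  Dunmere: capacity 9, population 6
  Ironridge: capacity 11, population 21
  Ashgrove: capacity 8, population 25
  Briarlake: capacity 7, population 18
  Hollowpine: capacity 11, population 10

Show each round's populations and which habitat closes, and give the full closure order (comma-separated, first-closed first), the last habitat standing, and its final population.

Round 1: Ashgrove=25 Briarlake=18 Dunmere=6 Hollowpine=10 Ironridge=21 → close Ashgrove (overflow 17)
  25÷4 = 6 each, +1 to first 1
Round 2: Briarlake=25 Dunmere=12 Hollowpine=16 Ironridge=27 → close Briarlake (overflow 18)
  25÷3 = 8 each, +1 to first 1
Round 3: Dunmere=21 Hollowpine=24 Ironridge=35 → close Ironridge (overflow 24)
  35÷2 = 17 each, +1 to first 1
Round 4: Dunmere=39 Hollowpine=41 → close Dunmere (overflow 30)
  39÷1 = 39 each, +1 to first 0

Closure order: Ashgrove, Briarlake, Ironridge, Dunmere
Last habitat: Hollowpine with 80 animals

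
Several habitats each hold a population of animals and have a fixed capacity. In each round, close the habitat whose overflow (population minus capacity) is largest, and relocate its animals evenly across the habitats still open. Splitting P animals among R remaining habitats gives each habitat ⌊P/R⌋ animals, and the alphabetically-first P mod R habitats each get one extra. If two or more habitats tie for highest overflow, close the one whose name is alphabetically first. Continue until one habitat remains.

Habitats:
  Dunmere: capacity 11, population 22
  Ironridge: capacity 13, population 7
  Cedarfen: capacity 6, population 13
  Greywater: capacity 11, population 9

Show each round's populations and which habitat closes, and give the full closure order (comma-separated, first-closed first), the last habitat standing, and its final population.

Closure order: Dunmere, Cedarfen, Greywater
Last habitat: Ironridge with 51 animals

Round 1: Cedarfen=13 Dunmere=22 Greywater=9 Ironridge=7 → close Dunmere (overflow 11)
  22÷3 = 7 each, +1 to first 1
Round 2: Cedarfen=21 Greywater=16 Ironridge=14 → close Cedarfen (overflow 15)
  21÷2 = 10 each, +1 to first 1
Round 3: Greywater=27 Ironridge=24 → close Greywater (overflow 16)
  27÷1 = 27 each, +1 to first 0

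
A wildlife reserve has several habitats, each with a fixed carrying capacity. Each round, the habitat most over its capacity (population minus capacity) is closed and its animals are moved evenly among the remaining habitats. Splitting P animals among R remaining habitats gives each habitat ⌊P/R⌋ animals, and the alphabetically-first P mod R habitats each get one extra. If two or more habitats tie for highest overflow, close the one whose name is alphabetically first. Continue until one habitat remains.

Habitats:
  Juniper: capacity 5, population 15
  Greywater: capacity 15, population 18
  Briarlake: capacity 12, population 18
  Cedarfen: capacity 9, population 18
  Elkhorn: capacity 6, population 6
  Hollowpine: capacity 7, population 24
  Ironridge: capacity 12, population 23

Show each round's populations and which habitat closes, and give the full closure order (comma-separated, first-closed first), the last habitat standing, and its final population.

Closure order: Hollowpine, Ironridge, Cedarfen, Juniper, Briarlake, Greywater
Last habitat: Elkhorn with 122 animals

Round 1: Briarlake=18 Cedarfen=18 Elkhorn=6 Greywater=18 Hollowpine=24 Ironridge=23 Juniper=15 → close Hollowpine (overflow 17)
  24÷6 = 4 each, +1 to first 0
Round 2: Briarlake=22 Cedarfen=22 Elkhorn=10 Greywater=22 Ironridge=27 Juniper=19 → close Ironridge (overflow 15)
  27÷5 = 5 each, +1 to first 2
Round 3: Briarlake=28 Cedarfen=28 Elkhorn=15 Greywater=27 Juniper=24 → close Cedarfen (overflow 19)
  28÷4 = 7 each, +1 to first 0
Round 4: Briarlake=35 Elkhorn=22 Greywater=34 Juniper=31 → close Juniper (overflow 26)
  31÷3 = 10 each, +1 to first 1
Round 5: Briarlake=46 Elkhorn=32 Greywater=44 → close Briarlake (overflow 34)
  46÷2 = 23 each, +1 to first 0
Round 6: Elkhorn=55 Greywater=67 → close Greywater (overflow 52)
  67÷1 = 67 each, +1 to first 0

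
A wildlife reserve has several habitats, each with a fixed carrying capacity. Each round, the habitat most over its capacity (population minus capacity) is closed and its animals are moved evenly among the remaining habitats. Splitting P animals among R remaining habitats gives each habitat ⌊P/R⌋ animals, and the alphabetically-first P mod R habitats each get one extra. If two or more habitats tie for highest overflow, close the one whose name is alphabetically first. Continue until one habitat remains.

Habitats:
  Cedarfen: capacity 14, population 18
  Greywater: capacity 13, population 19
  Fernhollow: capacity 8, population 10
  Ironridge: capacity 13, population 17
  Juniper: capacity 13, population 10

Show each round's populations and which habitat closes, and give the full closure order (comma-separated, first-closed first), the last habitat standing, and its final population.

Closure order: Greywater, Cedarfen, Ironridge, Fernhollow
Last habitat: Juniper with 74 animals

Round 1: Cedarfen=18 Fernhollow=10 Greywater=19 Ironridge=17 Juniper=10 → close Greywater (overflow 6)
  19÷4 = 4 each, +1 to first 3
Round 2: Cedarfen=23 Fernhollow=15 Ironridge=22 Juniper=14 → close Cedarfen (overflow 9)
  23÷3 = 7 each, +1 to first 2
Round 3: Fernhollow=23 Ironridge=30 Juniper=21 → close Ironridge (overflow 17)
  30÷2 = 15 each, +1 to first 0
Round 4: Fernhollow=38 Juniper=36 → close Fernhollow (overflow 30)
  38÷1 = 38 each, +1 to first 0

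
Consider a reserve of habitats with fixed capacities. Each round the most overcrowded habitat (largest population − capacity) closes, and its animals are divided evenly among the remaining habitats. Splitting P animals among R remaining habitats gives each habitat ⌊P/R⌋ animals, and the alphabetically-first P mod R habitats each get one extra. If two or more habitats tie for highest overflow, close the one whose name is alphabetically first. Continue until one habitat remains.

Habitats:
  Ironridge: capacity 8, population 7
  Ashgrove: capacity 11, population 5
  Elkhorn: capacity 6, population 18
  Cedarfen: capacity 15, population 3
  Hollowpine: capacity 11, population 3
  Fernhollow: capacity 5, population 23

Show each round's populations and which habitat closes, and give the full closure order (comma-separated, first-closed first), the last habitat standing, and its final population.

Round 1: Ashgrove=5 Cedarfen=3 Elkhorn=18 Fernhollow=23 Hollowpine=3 Ironridge=7 → close Fernhollow (overflow 18)
  23÷5 = 4 each, +1 to first 3
Round 2: Ashgrove=10 Cedarfen=8 Elkhorn=23 Hollowpine=7 Ironridge=11 → close Elkhorn (overflow 17)
  23÷4 = 5 each, +1 to first 3
Round 3: Ashgrove=16 Cedarfen=14 Hollowpine=13 Ironridge=16 → close Ironridge (overflow 8)
  16÷3 = 5 each, +1 to first 1
Round 4: Ashgrove=22 Cedarfen=19 Hollowpine=18 → close Ashgrove (overflow 11)
  22÷2 = 11 each, +1 to first 0
Round 5: Cedarfen=30 Hollowpine=29 → close Hollowpine (overflow 18)
  29÷1 = 29 each, +1 to first 0

Closure order: Fernhollow, Elkhorn, Ironridge, Ashgrove, Hollowpine
Last habitat: Cedarfen with 59 animals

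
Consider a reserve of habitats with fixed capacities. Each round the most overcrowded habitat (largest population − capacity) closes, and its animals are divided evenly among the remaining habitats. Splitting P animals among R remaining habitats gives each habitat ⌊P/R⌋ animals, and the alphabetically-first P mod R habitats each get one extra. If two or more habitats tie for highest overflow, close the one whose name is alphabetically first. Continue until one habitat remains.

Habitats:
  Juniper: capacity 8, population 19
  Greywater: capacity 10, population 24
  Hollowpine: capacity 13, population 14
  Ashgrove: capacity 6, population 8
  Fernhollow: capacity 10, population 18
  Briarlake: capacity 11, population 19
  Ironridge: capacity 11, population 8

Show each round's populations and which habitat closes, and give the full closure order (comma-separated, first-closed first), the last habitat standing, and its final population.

Round 1: Ashgrove=8 Briarlake=19 Fernhollow=18 Greywater=24 Hollowpine=14 Ironridge=8 Juniper=19 → close Greywater (overflow 14)
  24÷6 = 4 each, +1 to first 0
Round 2: Ashgrove=12 Briarlake=23 Fernhollow=22 Hollowpine=18 Ironridge=12 Juniper=23 → close Juniper (overflow 15)
  23÷5 = 4 each, +1 to first 3
Round 3: Ashgrove=17 Briarlake=28 Fernhollow=27 Hollowpine=22 Ironridge=16 → close Briarlake (overflow 17)
  28÷4 = 7 each, +1 to first 0
Round 4: Ashgrove=24 Fernhollow=34 Hollowpine=29 Ironridge=23 → close Fernhollow (overflow 24)
  34÷3 = 11 each, +1 to first 1
Round 5: Ashgrove=36 Hollowpine=40 Ironridge=34 → close Ashgrove (overflow 30)
  36÷2 = 18 each, +1 to first 0
Round 6: Hollowpine=58 Ironridge=52 → close Hollowpine (overflow 45)
  58÷1 = 58 each, +1 to first 0

Closure order: Greywater, Juniper, Briarlake, Fernhollow, Ashgrove, Hollowpine
Last habitat: Ironridge with 110 animals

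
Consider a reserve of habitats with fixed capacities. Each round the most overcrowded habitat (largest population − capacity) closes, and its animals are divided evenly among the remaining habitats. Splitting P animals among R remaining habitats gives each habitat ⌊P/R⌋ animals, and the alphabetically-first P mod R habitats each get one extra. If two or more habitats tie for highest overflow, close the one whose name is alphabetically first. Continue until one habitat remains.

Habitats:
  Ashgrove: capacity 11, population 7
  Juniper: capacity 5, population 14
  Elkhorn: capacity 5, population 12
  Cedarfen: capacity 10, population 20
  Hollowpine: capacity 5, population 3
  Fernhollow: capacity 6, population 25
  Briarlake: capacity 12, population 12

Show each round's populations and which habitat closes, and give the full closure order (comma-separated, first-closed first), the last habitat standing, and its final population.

Round 1: Ashgrove=7 Briarlake=12 Cedarfen=20 Elkhorn=12 Fernhollow=25 Hollowpine=3 Juniper=14 → close Fernhollow (overflow 19)
  25÷6 = 4 each, +1 to first 1
Round 2: Ashgrove=12 Briarlake=16 Cedarfen=24 Elkhorn=16 Hollowpine=7 Juniper=18 → close Cedarfen (overflow 14)
  24÷5 = 4 each, +1 to first 4
Round 3: Ashgrove=17 Briarlake=21 Elkhorn=21 Hollowpine=12 Juniper=22 → close Juniper (overflow 17)
  22÷4 = 5 each, +1 to first 2
Round 4: Ashgrove=23 Briarlake=27 Elkhorn=26 Hollowpine=17 → close Elkhorn (overflow 21)
  26÷3 = 8 each, +1 to first 2
Round 5: Ashgrove=32 Briarlake=36 Hollowpine=25 → close Briarlake (overflow 24)
  36÷2 = 18 each, +1 to first 0
Round 6: Ashgrove=50 Hollowpine=43 → close Ashgrove (overflow 39)
  50÷1 = 50 each, +1 to first 0

Closure order: Fernhollow, Cedarfen, Juniper, Elkhorn, Briarlake, Ashgrove
Last habitat: Hollowpine with 93 animals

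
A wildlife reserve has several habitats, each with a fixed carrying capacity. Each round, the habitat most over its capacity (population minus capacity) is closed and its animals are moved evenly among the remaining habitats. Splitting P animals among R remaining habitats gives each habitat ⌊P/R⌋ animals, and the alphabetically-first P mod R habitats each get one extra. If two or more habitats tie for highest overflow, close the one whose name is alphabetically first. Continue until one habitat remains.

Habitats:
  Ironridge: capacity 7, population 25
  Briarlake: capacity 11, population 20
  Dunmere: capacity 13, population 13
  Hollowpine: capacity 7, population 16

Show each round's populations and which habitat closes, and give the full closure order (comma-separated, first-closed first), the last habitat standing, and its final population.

Closure order: Ironridge, Briarlake, Hollowpine
Last habitat: Dunmere with 74 animals

Round 1: Briarlake=20 Dunmere=13 Hollowpine=16 Ironridge=25 → close Ironridge (overflow 18)
  25÷3 = 8 each, +1 to first 1
Round 2: Briarlake=29 Dunmere=21 Hollowpine=24 → close Briarlake (overflow 18)
  29÷2 = 14 each, +1 to first 1
Round 3: Dunmere=36 Hollowpine=38 → close Hollowpine (overflow 31)
  38÷1 = 38 each, +1 to first 0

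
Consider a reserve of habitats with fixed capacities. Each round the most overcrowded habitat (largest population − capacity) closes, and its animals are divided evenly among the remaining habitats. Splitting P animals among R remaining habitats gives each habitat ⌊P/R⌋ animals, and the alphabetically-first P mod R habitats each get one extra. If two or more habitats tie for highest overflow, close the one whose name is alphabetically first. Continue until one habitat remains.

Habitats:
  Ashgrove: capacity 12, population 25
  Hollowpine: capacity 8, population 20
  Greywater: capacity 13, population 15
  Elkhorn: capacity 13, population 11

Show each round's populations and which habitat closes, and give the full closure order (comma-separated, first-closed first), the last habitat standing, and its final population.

Closure order: Ashgrove, Hollowpine, Greywater
Last habitat: Elkhorn with 71 animals

Round 1: Ashgrove=25 Elkhorn=11 Greywater=15 Hollowpine=20 → close Ashgrove (overflow 13)
  25÷3 = 8 each, +1 to first 1
Round 2: Elkhorn=20 Greywater=23 Hollowpine=28 → close Hollowpine (overflow 20)
  28÷2 = 14 each, +1 to first 0
Round 3: Elkhorn=34 Greywater=37 → close Greywater (overflow 24)
  37÷1 = 37 each, +1 to first 0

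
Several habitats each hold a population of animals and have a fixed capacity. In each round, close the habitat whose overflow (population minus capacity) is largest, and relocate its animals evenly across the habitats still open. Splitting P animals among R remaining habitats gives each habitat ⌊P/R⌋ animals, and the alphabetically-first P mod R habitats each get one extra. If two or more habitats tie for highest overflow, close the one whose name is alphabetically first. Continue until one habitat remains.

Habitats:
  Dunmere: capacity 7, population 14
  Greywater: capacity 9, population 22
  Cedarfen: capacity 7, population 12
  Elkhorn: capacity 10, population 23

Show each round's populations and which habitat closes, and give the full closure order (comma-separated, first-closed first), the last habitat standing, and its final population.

Closure order: Elkhorn, Greywater, Dunmere
Last habitat: Cedarfen with 71 animals

Round 1: Cedarfen=12 Dunmere=14 Elkhorn=23 Greywater=22 → close Elkhorn (overflow 13)
  23÷3 = 7 each, +1 to first 2
Round 2: Cedarfen=20 Dunmere=22 Greywater=29 → close Greywater (overflow 20)
  29÷2 = 14 each, +1 to first 1
Round 3: Cedarfen=35 Dunmere=36 → close Dunmere (overflow 29)
  36÷1 = 36 each, +1 to first 0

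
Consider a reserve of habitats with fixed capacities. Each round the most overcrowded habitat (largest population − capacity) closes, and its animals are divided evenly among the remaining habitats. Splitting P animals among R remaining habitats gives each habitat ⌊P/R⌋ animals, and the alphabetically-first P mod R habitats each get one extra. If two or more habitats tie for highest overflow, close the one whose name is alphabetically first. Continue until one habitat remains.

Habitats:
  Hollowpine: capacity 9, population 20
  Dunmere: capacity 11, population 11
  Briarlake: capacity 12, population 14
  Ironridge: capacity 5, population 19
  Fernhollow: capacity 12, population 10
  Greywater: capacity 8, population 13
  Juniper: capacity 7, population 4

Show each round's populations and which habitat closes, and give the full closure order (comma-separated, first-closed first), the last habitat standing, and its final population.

Closure order: Ironridge, Hollowpine, Greywater, Briarlake, Dunmere, Fernhollow
Last habitat: Juniper with 91 animals

Round 1: Briarlake=14 Dunmere=11 Fernhollow=10 Greywater=13 Hollowpine=20 Ironridge=19 Juniper=4 → close Ironridge (overflow 14)
  19÷6 = 3 each, +1 to first 1
Round 2: Briarlake=18 Dunmere=14 Fernhollow=13 Greywater=16 Hollowpine=23 Juniper=7 → close Hollowpine (overflow 14)
  23÷5 = 4 each, +1 to first 3
Round 3: Briarlake=23 Dunmere=19 Fernhollow=18 Greywater=20 Juniper=11 → close Greywater (overflow 12)
  20÷4 = 5 each, +1 to first 0
Round 4: Briarlake=28 Dunmere=24 Fernhollow=23 Juniper=16 → close Briarlake (overflow 16)
  28÷3 = 9 each, +1 to first 1
Round 5: Dunmere=34 Fernhollow=32 Juniper=25 → close Dunmere (overflow 23)
  34÷2 = 17 each, +1 to first 0
Round 6: Fernhollow=49 Juniper=42 → close Fernhollow (overflow 37)
  49÷1 = 49 each, +1 to first 0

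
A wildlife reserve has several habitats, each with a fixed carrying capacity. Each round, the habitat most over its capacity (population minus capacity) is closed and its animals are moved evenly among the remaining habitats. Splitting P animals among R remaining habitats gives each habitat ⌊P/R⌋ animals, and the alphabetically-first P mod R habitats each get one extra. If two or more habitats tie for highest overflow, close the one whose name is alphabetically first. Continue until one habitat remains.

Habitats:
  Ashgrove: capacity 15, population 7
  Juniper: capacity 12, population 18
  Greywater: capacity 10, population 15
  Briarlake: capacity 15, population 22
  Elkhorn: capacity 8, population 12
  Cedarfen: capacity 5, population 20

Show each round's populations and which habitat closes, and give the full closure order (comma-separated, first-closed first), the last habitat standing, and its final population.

Round 1: Ashgrove=7 Briarlake=22 Cedarfen=20 Elkhorn=12 Greywater=15 Juniper=18 → close Cedarfen (overflow 15)
  20÷5 = 4 each, +1 to first 0
Round 2: Ashgrove=11 Briarlake=26 Elkhorn=16 Greywater=19 Juniper=22 → close Briarlake (overflow 11)
  26÷4 = 6 each, +1 to first 2
Round 3: Ashgrove=18 Elkhorn=23 Greywater=25 Juniper=28 → close Juniper (overflow 16)
  28÷3 = 9 each, +1 to first 1
Round 4: Ashgrove=28 Elkhorn=32 Greywater=34 → close Elkhorn (overflow 24)
  32÷2 = 16 each, +1 to first 0
Round 5: Ashgrove=44 Greywater=50 → close Greywater (overflow 40)
  50÷1 = 50 each, +1 to first 0

Closure order: Cedarfen, Briarlake, Juniper, Elkhorn, Greywater
Last habitat: Ashgrove with 94 animals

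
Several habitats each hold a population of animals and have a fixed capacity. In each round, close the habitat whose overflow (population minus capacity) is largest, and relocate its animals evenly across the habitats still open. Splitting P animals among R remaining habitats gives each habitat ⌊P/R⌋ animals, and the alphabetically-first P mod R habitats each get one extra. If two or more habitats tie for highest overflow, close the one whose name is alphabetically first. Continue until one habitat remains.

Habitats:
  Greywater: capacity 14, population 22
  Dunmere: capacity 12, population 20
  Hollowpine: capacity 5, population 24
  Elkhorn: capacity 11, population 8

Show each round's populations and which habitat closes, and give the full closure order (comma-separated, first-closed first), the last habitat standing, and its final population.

Round 1: Dunmere=20 Elkhorn=8 Greywater=22 Hollowpine=24 → close Hollowpine (overflow 19)
  24÷3 = 8 each, +1 to first 0
Round 2: Dunmere=28 Elkhorn=16 Greywater=30 → close Dunmere (overflow 16)
  28÷2 = 14 each, +1 to first 0
Round 3: Elkhorn=30 Greywater=44 → close Greywater (overflow 30)
  44÷1 = 44 each, +1 to first 0

Closure order: Hollowpine, Dunmere, Greywater
Last habitat: Elkhorn with 74 animals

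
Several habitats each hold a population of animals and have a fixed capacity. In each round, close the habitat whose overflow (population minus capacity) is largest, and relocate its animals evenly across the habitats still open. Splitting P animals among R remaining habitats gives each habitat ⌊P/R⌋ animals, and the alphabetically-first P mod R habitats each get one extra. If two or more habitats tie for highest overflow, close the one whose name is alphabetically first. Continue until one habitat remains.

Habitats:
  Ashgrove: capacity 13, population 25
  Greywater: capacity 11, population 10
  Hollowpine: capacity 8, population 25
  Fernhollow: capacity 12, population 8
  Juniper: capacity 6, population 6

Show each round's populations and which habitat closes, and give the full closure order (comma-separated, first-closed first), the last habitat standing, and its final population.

Round 1: Ashgrove=25 Fernhollow=8 Greywater=10 Hollowpine=25 Juniper=6 → close Hollowpine (overflow 17)
  25÷4 = 6 each, +1 to first 1
Round 2: Ashgrove=32 Fernhollow=14 Greywater=16 Juniper=12 → close Ashgrove (overflow 19)
  32÷3 = 10 each, +1 to first 2
Round 3: Fernhollow=25 Greywater=27 Juniper=22 → close Greywater (overflow 16)
  27÷2 = 13 each, +1 to first 1
Round 4: Fernhollow=39 Juniper=35 → close Juniper (overflow 29)
  35÷1 = 35 each, +1 to first 0

Closure order: Hollowpine, Ashgrove, Greywater, Juniper
Last habitat: Fernhollow with 74 animals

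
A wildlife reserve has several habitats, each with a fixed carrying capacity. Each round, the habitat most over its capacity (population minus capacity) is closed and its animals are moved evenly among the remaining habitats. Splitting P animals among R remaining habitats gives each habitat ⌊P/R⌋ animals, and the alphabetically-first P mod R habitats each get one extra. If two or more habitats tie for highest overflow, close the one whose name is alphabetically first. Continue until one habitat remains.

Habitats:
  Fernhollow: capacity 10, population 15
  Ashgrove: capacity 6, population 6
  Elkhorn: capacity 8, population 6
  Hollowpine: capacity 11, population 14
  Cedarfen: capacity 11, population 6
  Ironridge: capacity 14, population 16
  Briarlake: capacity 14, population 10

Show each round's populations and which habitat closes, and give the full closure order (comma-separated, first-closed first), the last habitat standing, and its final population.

Round 1: Ashgrove=6 Briarlake=10 Cedarfen=6 Elkhorn=6 Fernhollow=15 Hollowpine=14 Ironridge=16 → close Fernhollow (overflow 5)
  15÷6 = 2 each, +1 to first 3
Round 2: Ashgrove=9 Briarlake=13 Cedarfen=9 Elkhorn=8 Hollowpine=16 Ironridge=18 → close Hollowpine (overflow 5)
  16÷5 = 3 each, +1 to first 1
Round 3: Ashgrove=13 Briarlake=16 Cedarfen=12 Elkhorn=11 Ironridge=21 → close Ashgrove (overflow 7)
  13÷4 = 3 each, +1 to first 1
Round 4: Briarlake=20 Cedarfen=15 Elkhorn=14 Ironridge=24 → close Ironridge (overflow 10)
  24÷3 = 8 each, +1 to first 0
Round 5: Briarlake=28 Cedarfen=23 Elkhorn=22 → close Briarlake (overflow 14)
  28÷2 = 14 each, +1 to first 0
Round 6: Cedarfen=37 Elkhorn=36 → close Elkhorn (overflow 28)
  36÷1 = 36 each, +1 to first 0

Closure order: Fernhollow, Hollowpine, Ashgrove, Ironridge, Briarlake, Elkhorn
Last habitat: Cedarfen with 73 animals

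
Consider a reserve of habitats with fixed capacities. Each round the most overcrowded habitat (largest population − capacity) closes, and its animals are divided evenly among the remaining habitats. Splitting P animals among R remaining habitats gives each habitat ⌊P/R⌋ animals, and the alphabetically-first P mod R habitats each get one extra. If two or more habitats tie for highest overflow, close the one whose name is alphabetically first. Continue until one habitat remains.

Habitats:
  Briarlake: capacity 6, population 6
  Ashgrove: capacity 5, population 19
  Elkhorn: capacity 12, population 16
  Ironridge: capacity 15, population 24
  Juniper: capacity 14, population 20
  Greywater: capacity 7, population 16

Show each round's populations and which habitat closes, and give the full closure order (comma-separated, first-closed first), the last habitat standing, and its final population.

Closure order: Ashgrove, Greywater, Ironridge, Juniper, Elkhorn
Last habitat: Briarlake with 101 animals

Round 1: Ashgrove=19 Briarlake=6 Elkhorn=16 Greywater=16 Ironridge=24 Juniper=20 → close Ashgrove (overflow 14)
  19÷5 = 3 each, +1 to first 4
Round 2: Briarlake=10 Elkhorn=20 Greywater=20 Ironridge=28 Juniper=23 → close Greywater (overflow 13)
  20÷4 = 5 each, +1 to first 0
Round 3: Briarlake=15 Elkhorn=25 Ironridge=33 Juniper=28 → close Ironridge (overflow 18)
  33÷3 = 11 each, +1 to first 0
Round 4: Briarlake=26 Elkhorn=36 Juniper=39 → close Juniper (overflow 25)
  39÷2 = 19 each, +1 to first 1
Round 5: Briarlake=46 Elkhorn=55 → close Elkhorn (overflow 43)
  55÷1 = 55 each, +1 to first 0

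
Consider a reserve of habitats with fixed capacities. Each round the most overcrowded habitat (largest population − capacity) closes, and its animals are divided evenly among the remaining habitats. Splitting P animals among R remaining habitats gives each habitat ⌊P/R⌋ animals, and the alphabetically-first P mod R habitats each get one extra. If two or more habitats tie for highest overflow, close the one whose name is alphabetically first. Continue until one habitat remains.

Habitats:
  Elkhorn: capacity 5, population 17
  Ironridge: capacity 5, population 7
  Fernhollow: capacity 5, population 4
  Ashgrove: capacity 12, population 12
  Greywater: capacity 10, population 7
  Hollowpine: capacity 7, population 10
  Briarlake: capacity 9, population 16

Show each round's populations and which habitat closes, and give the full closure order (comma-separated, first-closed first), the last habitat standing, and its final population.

Round 1: Ashgrove=12 Briarlake=16 Elkhorn=17 Fernhollow=4 Greywater=7 Hollowpine=10 Ironridge=7 → close Elkhorn (overflow 12)
  17÷6 = 2 each, +1 to first 5
Round 2: Ashgrove=15 Briarlake=19 Fernhollow=7 Greywater=10 Hollowpine=13 Ironridge=9 → close Briarlake (overflow 10)
  19÷5 = 3 each, +1 to first 4
Round 3: Ashgrove=19 Fernhollow=11 Greywater=14 Hollowpine=17 Ironridge=12 → close Hollowpine (overflow 10)
  17÷4 = 4 each, +1 to first 1
Round 4: Ashgrove=24 Fernhollow=15 Greywater=18 Ironridge=16 → close Ashgrove (overflow 12)
  24÷3 = 8 each, +1 to first 0
Round 5: Fernhollow=23 Greywater=26 Ironridge=24 → close Ironridge (overflow 19)
  24÷2 = 12 each, +1 to first 0
Round 6: Fernhollow=35 Greywater=38 → close Fernhollow (overflow 30)
  35÷1 = 35 each, +1 to first 0

Closure order: Elkhorn, Briarlake, Hollowpine, Ashgrove, Ironridge, Fernhollow
Last habitat: Greywater with 73 animals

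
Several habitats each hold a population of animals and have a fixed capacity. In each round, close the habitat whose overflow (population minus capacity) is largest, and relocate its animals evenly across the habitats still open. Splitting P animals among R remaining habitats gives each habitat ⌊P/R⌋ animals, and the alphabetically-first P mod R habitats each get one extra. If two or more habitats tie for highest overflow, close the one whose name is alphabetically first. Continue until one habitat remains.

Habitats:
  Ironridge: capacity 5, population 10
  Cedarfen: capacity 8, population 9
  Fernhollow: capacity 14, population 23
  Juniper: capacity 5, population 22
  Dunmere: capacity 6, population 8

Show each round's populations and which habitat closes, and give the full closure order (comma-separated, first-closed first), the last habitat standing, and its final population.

Round 1: Cedarfen=9 Dunmere=8 Fernhollow=23 Ironridge=10 Juniper=22 → close Juniper (overflow 17)
  22÷4 = 5 each, +1 to first 2
Round 2: Cedarfen=15 Dunmere=14 Fernhollow=28 Ironridge=15 → close Fernhollow (overflow 14)
  28÷3 = 9 each, +1 to first 1
Round 3: Cedarfen=25 Dunmere=23 Ironridge=24 → close Ironridge (overflow 19)
  24÷2 = 12 each, +1 to first 0
Round 4: Cedarfen=37 Dunmere=35 → close Cedarfen (overflow 29)
  37÷1 = 37 each, +1 to first 0

Closure order: Juniper, Fernhollow, Ironridge, Cedarfen
Last habitat: Dunmere with 72 animals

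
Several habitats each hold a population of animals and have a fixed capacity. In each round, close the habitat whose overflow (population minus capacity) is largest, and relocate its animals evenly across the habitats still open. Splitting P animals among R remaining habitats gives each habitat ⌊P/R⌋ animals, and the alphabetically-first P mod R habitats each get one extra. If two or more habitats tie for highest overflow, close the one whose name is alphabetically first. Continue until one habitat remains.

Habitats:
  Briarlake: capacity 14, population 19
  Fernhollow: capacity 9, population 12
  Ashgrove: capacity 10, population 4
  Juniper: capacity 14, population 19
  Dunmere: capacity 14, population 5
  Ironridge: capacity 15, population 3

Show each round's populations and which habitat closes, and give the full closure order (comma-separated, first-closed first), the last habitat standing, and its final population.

Round 1: Ashgrove=4 Briarlake=19 Dunmere=5 Fernhollow=12 Ironridge=3 Juniper=19 → close Briarlake (overflow 5)
  19÷5 = 3 each, +1 to first 4
Round 2: Ashgrove=8 Dunmere=9 Fernhollow=16 Ironridge=7 Juniper=22 → close Juniper (overflow 8)
  22÷4 = 5 each, +1 to first 2
Round 3: Ashgrove=14 Dunmere=15 Fernhollow=21 Ironridge=12 → close Fernhollow (overflow 12)
  21÷3 = 7 each, +1 to first 0
Round 4: Ashgrove=21 Dunmere=22 Ironridge=19 → close Ashgrove (overflow 11)
  21÷2 = 10 each, +1 to first 1
Round 5: Dunmere=33 Ironridge=29 → close Dunmere (overflow 19)
  33÷1 = 33 each, +1 to first 0

Closure order: Briarlake, Juniper, Fernhollow, Ashgrove, Dunmere
Last habitat: Ironridge with 62 animals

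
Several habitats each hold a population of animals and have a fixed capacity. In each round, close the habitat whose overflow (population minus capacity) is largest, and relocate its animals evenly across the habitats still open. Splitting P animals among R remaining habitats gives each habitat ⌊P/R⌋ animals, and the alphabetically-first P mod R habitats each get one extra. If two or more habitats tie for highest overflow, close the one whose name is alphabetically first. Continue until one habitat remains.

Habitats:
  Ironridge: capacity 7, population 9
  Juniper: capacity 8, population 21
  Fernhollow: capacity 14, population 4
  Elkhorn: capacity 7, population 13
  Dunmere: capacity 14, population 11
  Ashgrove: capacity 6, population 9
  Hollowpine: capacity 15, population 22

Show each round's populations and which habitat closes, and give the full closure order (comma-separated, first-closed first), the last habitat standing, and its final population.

Closure order: Juniper, Elkhorn, Hollowpine, Ashgrove, Ironridge, Dunmere
Last habitat: Fernhollow with 89 animals

Round 1: Ashgrove=9 Dunmere=11 Elkhorn=13 Fernhollow=4 Hollowpine=22 Ironridge=9 Juniper=21 → close Juniper (overflow 13)
  21÷6 = 3 each, +1 to first 3
Round 2: Ashgrove=13 Dunmere=15 Elkhorn=17 Fernhollow=7 Hollowpine=25 Ironridge=12 → close Elkhorn (overflow 10)
  17÷5 = 3 each, +1 to first 2
Round 3: Ashgrove=17 Dunmere=19 Fernhollow=10 Hollowpine=28 Ironridge=15 → close Hollowpine (overflow 13)
  28÷4 = 7 each, +1 to first 0
Round 4: Ashgrove=24 Dunmere=26 Fernhollow=17 Ironridge=22 → close Ashgrove (overflow 18)
  24÷3 = 8 each, +1 to first 0
Round 5: Dunmere=34 Fernhollow=25 Ironridge=30 → close Ironridge (overflow 23)
  30÷2 = 15 each, +1 to first 0
Round 6: Dunmere=49 Fernhollow=40 → close Dunmere (overflow 35)
  49÷1 = 49 each, +1 to first 0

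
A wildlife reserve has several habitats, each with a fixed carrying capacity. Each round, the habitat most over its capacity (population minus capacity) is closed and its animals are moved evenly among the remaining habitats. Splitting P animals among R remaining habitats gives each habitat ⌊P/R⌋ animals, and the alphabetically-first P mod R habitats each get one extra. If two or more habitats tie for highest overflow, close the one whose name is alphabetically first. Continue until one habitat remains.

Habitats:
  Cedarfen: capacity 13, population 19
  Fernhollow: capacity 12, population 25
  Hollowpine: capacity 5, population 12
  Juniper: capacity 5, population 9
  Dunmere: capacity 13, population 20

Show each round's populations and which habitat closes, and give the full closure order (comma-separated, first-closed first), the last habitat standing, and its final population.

Round 1: Cedarfen=19 Dunmere=20 Fernhollow=25 Hollowpine=12 Juniper=9 → close Fernhollow (overflow 13)
  25÷4 = 6 each, +1 to first 1
Round 2: Cedarfen=26 Dunmere=26 Hollowpine=18 Juniper=15 → close Cedarfen (overflow 13)
  26÷3 = 8 each, +1 to first 2
Round 3: Dunmere=35 Hollowpine=27 Juniper=23 → close Dunmere (overflow 22)
  35÷2 = 17 each, +1 to first 1
Round 4: Hollowpine=45 Juniper=40 → close Hollowpine (overflow 40)
  45÷1 = 45 each, +1 to first 0

Closure order: Fernhollow, Cedarfen, Dunmere, Hollowpine
Last habitat: Juniper with 85 animals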